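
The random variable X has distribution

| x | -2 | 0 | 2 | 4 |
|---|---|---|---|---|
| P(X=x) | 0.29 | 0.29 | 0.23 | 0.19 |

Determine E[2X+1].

E[2X+1] = Σ (2x+1)·P(X=x)
 = (-3)·0.29 + 1·0.29 + 5·0.23 + 9·0.19
 = (-0.87) + 0.29 + 1.15 + 1.71
 = 2.28

2.28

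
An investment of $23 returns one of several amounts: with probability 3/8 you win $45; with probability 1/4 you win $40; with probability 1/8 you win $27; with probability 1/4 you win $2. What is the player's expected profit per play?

E[payout] = 45·3/8 + 40·1/4 + 27·1/8 + 2·1/4
 = 135/8 + 10 + 27/8 + 1/2
 = 123/4
Net = 123/4 - 23 = 31/4

7.75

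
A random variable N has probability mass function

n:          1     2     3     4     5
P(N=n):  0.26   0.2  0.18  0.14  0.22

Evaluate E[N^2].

10.42

E[N^2] = Σ n^2·P(N=n)
 = 1·0.26 + 4·0.2 + 9·0.18 + 16·0.14 + 25·0.22
 = 0.26 + 0.8 + 1.62 + 2.24 + 5.5
 = 10.42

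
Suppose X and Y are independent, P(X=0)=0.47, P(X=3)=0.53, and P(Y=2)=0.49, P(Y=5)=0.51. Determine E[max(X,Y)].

3.7897

E[max(X,Y)] = Σ_x Σ_y max(x,y) · P(X=x)P(Y=y)
 = 2·0.2303 + 5·0.2397 + 3·0.2597 + 5·0.2703
 = 0.4606 + 1.1985 + 0.7791 + 1.3515
 = 3.7897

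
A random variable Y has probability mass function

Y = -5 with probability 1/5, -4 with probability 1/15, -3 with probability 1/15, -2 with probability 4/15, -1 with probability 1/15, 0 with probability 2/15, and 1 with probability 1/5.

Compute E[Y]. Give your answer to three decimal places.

E[Y] = Σ y·P(Y=y)
 = (-5)·1/5 + (-4)·1/15 + (-3)·1/15 + (-2)·4/15 + (-1)·1/15 + 0·2/15 + 1·1/5
 = (-1) + (-4/15) + (-1/5) + (-8/15) + (-1/15) + 0 + 1/5
 = -28/15

-1.867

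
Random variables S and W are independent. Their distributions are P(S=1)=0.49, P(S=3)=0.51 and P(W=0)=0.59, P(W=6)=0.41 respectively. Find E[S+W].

4.48

E[S+W] = Σ_s Σ_w (s+w) · P(S=s)P(W=w)
 = 1·0.2891 + 7·0.2009 + 3·0.3009 + 9·0.2091
 = 0.2891 + 1.4063 + 0.9027 + 1.8819
 = 4.48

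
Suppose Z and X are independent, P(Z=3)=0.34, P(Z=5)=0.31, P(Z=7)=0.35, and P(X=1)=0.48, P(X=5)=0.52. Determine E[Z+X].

E[Z+X] = Σ_z Σ_x (z+x) · P(Z=z)P(X=x)
 = 4·0.1632 + 8·0.1768 + 6·0.1488 + 10·0.1612 + 8·0.168 + 12·0.182
 = 0.6528 + 1.4144 + 0.8928 + 1.612 + 1.344 + 2.184
 = 8.1

8.1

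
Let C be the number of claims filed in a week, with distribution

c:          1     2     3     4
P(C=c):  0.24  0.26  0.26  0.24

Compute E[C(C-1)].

E[C(C-1)] = Σ c(c-1)·P(C=c)
 = 0·0.24 + 2·0.26 + 6·0.26 + 12·0.24
 = 0 + 0.52 + 1.56 + 2.88
 = 4.96

4.96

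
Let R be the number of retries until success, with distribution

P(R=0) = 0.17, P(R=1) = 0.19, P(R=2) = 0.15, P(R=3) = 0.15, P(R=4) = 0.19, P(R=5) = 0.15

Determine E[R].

E[R] = Σ r·P(R=r)
 = 0·0.17 + 1·0.19 + 2·0.15 + 3·0.15 + 4·0.19 + 5·0.15
 = 0 + 0.19 + 0.3 + 0.45 + 0.76 + 0.75
 = 2.45

2.45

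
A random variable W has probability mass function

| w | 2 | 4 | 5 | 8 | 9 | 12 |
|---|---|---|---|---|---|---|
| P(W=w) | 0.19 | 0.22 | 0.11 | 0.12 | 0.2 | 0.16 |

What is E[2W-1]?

11.98

E[2W-1] = Σ (2w-1)·P(W=w)
 = 3·0.19 + 7·0.22 + 9·0.11 + 15·0.12 + 17·0.2 + 23·0.16
 = 0.57 + 1.54 + 0.99 + 1.8 + 3.4 + 3.68
 = 11.98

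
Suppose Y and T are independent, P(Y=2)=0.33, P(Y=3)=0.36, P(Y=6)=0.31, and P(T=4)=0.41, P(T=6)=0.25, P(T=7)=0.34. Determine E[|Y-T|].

2.4284

E[|Y-T|] = Σ_y Σ_t |y-t| · P(Y=y)P(T=t)
 = 2·0.1353 + 4·0.0825 + 5·0.1122 + 1·0.1476 + 3·0.09 + 4·0.1224 + 2·0.1271 + 0·0.0775 + 1·0.1054
 = 0.2706 + 0.33 + 0.561 + 0.1476 + 0.27 + 0.4896 + 0.2542 + 0 + 0.1054
 = 2.4284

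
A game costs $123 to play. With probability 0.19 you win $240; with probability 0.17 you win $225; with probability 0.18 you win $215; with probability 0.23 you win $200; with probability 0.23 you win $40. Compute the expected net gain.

54.75

E[payout] = 240·0.19 + 225·0.17 + 215·0.18 + 200·0.23 + 40·0.23
 = 45.6 + 38.25 + 38.7 + 46 + 9.2
 = 177.75
Net = 177.75 - 123 = 54.75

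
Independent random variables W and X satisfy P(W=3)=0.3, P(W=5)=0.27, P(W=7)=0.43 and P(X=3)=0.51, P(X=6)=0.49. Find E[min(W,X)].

3.8967

E[min(W,X)] = Σ_w Σ_x min(w,x) · P(W=w)P(X=x)
 = 3·0.153 + 3·0.147 + 3·0.1377 + 5·0.1323 + 3·0.2193 + 6·0.2107
 = 0.459 + 0.441 + 0.4131 + 0.6615 + 0.6579 + 1.2642
 = 3.8967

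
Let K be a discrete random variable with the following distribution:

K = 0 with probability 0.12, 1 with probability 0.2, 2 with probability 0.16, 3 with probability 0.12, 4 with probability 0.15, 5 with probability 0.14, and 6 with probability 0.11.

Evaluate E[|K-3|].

1.68

E[|K-3|] = Σ |k-3|·P(K=k)
 = 3·0.12 + 2·0.2 + 1·0.16 + 0·0.12 + 1·0.15 + 2·0.14 + 3·0.11
 = 0.36 + 0.4 + 0.16 + 0 + 0.15 + 0.28 + 0.33
 = 1.68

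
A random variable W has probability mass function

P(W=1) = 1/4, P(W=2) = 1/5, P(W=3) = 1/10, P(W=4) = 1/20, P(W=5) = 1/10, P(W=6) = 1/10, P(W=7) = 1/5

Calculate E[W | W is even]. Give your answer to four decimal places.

3.4286

P(W is even) = 1/5 + 1/20 + 1/10 = 7/20.
E[W | W is even] = [2·1/5 + 4·1/20 + 6·1/10] / (7/20)
 = 6/5 / (7/20)
 = 24/7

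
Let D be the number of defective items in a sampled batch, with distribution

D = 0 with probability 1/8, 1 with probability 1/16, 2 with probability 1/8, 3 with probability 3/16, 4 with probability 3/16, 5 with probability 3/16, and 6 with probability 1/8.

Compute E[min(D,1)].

E[min(D,1)] = Σ min(d,1)·P(D=d)
 = 0·1/8 + 1·1/16 + 1·1/8 + 1·3/16 + 1·3/16 + 1·3/16 + 1·1/8
 = 0 + 1/16 + 1/8 + 3/16 + 3/16 + 3/16 + 1/8
 = 7/8

0.875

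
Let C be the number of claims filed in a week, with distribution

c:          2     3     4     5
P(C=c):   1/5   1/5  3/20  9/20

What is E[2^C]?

E[2^C] = Σ 2^c·P(C=c)
 = 4·1/5 + 8·1/5 + 16·3/20 + 32·9/20
 = 4/5 + 8/5 + 12/5 + 72/5
 = 96/5

19.2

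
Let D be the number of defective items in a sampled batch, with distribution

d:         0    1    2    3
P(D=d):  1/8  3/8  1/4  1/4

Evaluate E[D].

E[D] = Σ d·P(D=d)
 = 0·1/8 + 1·3/8 + 2·1/4 + 3·1/4
 = 0 + 3/8 + 1/2 + 3/4
 = 13/8

1.625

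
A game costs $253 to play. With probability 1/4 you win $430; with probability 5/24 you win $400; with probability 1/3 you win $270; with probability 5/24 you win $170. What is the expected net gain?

E[payout] = 430·1/4 + 400·5/24 + 270·1/3 + 170·5/24
 = 215/2 + 250/3 + 90 + 425/12
 = 1265/4
Net = 1265/4 - 253 = 253/4

63.25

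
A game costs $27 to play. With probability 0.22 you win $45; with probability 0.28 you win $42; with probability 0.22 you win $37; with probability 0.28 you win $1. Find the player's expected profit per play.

3.08

E[payout] = 45·0.22 + 42·0.28 + 37·0.22 + 1·0.28
 = 9.9 + 11.76 + 8.14 + 0.28
 = 30.08
Net = 30.08 - 27 = 3.08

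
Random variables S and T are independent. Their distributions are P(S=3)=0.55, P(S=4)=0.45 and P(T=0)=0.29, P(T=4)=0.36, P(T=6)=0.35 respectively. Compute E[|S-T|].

E[|S-T|] = Σ_s Σ_t |s-t| · P(S=s)P(T=t)
 = 3·0.1595 + 1·0.198 + 3·0.1925 + 4·0.1305 + 0·0.162 + 2·0.1575
 = 0.4785 + 0.198 + 0.5775 + 0.522 + 0 + 0.315
 = 2.091

2.091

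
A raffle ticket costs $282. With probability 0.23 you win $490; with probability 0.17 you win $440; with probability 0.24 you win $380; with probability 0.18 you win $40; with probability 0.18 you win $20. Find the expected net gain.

E[payout] = 490·0.23 + 440·0.17 + 380·0.24 + 40·0.18 + 20·0.18
 = 112.7 + 74.8 + 91.2 + 7.2 + 3.6
 = 289.5
Net = 289.5 - 282 = 7.5

7.5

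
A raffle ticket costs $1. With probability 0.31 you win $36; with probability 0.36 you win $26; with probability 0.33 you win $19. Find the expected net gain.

25.79

E[payout] = 36·0.31 + 26·0.36 + 19·0.33
 = 11.16 + 9.36 + 6.27
 = 26.79
Net = 26.79 - 1 = 25.79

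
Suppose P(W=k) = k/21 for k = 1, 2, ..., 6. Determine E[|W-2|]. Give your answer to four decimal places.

2.4286

E[|W-2|] = Σ |w-2|·P(W=w)
 = 1·1/21 + 0·2/21 + 1·1/7 + 2·4/21 + 3·5/21 + 4·2/7
 = 1/21 + 0 + 1/7 + 8/21 + 5/7 + 8/7
 = 17/7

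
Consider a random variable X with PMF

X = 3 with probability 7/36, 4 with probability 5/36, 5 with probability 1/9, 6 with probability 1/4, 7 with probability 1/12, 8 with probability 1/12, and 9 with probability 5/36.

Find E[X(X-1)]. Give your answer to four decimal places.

30.7222

E[X(X-1)] = Σ x(x-1)·P(X=x)
 = 6·7/36 + 12·5/36 + 20·1/9 + 30·1/4 + 42·1/12 + 56·1/12 + 72·5/36
 = 7/6 + 5/3 + 20/9 + 15/2 + 7/2 + 14/3 + 10
 = 553/18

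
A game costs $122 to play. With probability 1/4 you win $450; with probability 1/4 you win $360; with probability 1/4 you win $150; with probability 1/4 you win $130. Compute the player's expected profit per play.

150.5

E[payout] = 450·1/4 + 360·1/4 + 150·1/4 + 130·1/4
 = 225/2 + 90 + 75/2 + 65/2
 = 545/2
Net = 545/2 - 122 = 301/2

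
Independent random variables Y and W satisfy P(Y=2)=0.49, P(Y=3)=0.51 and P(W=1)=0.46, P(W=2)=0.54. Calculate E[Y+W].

4.05

E[Y+W] = Σ_y Σ_w (y+w) · P(Y=y)P(W=w)
 = 3·0.2254 + 4·0.2646 + 4·0.2346 + 5·0.2754
 = 0.6762 + 1.0584 + 0.9384 + 1.377
 = 4.05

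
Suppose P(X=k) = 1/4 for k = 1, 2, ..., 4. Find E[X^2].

E[X^2] = Σ x^2·P(X=x)
 = 1·1/4 + 4·1/4 + 9·1/4 + 16·1/4
 = 1/4 + 1 + 9/4 + 4
 = 15/2

7.5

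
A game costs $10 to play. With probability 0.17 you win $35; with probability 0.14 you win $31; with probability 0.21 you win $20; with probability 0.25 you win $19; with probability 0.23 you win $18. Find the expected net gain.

13.38

E[payout] = 35·0.17 + 31·0.14 + 20·0.21 + 19·0.25 + 18·0.23
 = 5.95 + 4.34 + 4.2 + 4.75 + 4.14
 = 23.38
Net = 23.38 - 10 = 13.38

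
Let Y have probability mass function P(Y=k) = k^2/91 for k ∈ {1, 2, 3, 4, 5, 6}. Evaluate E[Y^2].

25

E[Y^2] = Σ y^2·P(Y=y)
 = 1·1/91 + 4·4/91 + 9·9/91 + 16·16/91 + 25·25/91 + 36·36/91
 = 1/91 + 16/91 + 81/91 + 256/91 + 625/91 + 1296/91
 = 25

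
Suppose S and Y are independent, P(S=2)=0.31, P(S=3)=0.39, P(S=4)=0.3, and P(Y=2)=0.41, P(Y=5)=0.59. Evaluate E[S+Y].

6.76

E[S+Y] = Σ_s Σ_y (s+y) · P(S=s)P(Y=y)
 = 4·0.1271 + 7·0.1829 + 5·0.1599 + 8·0.2301 + 6·0.123 + 9·0.177
 = 0.5084 + 1.2803 + 0.7995 + 1.8408 + 0.738 + 1.593
 = 6.76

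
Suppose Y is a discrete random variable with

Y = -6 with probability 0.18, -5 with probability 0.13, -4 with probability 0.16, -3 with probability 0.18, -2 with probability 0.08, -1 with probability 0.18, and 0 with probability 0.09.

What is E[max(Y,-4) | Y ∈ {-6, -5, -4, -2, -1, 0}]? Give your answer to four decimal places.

-2.7073

P(Y ∈ {-6, -5, -4, -2, -1, 0}) = 0.18 + 0.13 + 0.16 + 0.08 + 0.18 + 0.09 = 0.82.
E[max(Y,-4) | Y ∈ {-6, -5, -4, -2, -1, 0}] = [(-4)·0.18 + (-4)·0.13 + (-4)·0.16 + (-2)·0.08 + (-1)·0.18 + 0·0.09] / 0.82
 = -2.22 / 0.82
 = -111/41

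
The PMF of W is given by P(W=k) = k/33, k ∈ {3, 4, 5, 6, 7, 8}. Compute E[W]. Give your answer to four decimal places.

6.0303

E[W] = Σ w·P(W=w)
 = 3·1/11 + 4·4/33 + 5·5/33 + 6·2/11 + 7·7/33 + 8·8/33
 = 3/11 + 16/33 + 25/33 + 12/11 + 49/33 + 64/33
 = 199/33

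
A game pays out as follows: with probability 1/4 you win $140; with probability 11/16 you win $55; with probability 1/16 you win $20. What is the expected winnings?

74.0625

E[payout] = 140·1/4 + 55·11/16 + 20·1/16
 = 35 + 605/16 + 5/4
 = 1185/16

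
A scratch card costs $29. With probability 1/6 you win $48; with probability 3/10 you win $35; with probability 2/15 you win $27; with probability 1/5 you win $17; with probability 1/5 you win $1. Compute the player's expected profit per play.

E[payout] = 48·1/6 + 35·3/10 + 27·2/15 + 17·1/5 + 1·1/5
 = 8 + 21/2 + 18/5 + 17/5 + 1/5
 = 257/10
Net = 257/10 - 29 = -33/10

-3.3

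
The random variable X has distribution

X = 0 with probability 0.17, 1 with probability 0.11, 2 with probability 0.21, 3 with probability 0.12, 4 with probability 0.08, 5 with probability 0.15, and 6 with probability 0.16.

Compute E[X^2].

E[X^2] = Σ x^2·P(X=x)
 = 0·0.17 + 1·0.11 + 4·0.21 + 9·0.12 + 16·0.08 + 25·0.15 + 36·0.16
 = 0 + 0.11 + 0.84 + 1.08 + 1.28 + 3.75 + 5.76
 = 12.82

12.82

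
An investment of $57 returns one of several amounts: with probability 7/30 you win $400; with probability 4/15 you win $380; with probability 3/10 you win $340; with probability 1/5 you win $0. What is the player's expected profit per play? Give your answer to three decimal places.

239.667

E[payout] = 400·7/30 + 380·4/15 + 340·3/10 + 0·1/5
 = 280/3 + 304/3 + 102 + 0
 = 890/3
Net = 890/3 - 57 = 719/3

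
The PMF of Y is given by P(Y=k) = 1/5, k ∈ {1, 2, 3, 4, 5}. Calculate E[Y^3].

E[Y^3] = Σ y^3·P(Y=y)
 = 1·1/5 + 8·1/5 + 27·1/5 + 64·1/5 + 125·1/5
 = 1/5 + 8/5 + 27/5 + 64/5 + 25
 = 45

45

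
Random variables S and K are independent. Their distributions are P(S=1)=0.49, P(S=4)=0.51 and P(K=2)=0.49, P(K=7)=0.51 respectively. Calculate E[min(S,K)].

2.0302

E[min(S,K)] = Σ_s Σ_k min(s,k) · P(S=s)P(K=k)
 = 1·0.2401 + 1·0.2499 + 2·0.2499 + 4·0.2601
 = 0.2401 + 0.2499 + 0.4998 + 1.0404
 = 2.0302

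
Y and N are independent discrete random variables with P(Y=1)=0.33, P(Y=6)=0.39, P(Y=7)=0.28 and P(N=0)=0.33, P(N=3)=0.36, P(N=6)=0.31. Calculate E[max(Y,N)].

5.3791

E[max(Y,N)] = Σ_y Σ_n max(y,n) · P(Y=y)P(N=n)
 = 1·0.1089 + 3·0.1188 + 6·0.1023 + 6·0.1287 + 6·0.1404 + 6·0.1209 + 7·0.0924 + 7·0.1008 + 7·0.0868
 = 0.1089 + 0.3564 + 0.6138 + 0.7722 + 0.8424 + 0.7254 + 0.6468 + 0.7056 + 0.6076
 = 5.3791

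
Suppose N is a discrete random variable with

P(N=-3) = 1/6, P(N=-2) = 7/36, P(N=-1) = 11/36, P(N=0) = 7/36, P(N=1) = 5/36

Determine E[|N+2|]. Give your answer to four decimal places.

E[|N+2|] = Σ |n+2|·P(N=n)
 = 1·1/6 + 0·7/36 + 1·11/36 + 2·7/36 + 3·5/36
 = 1/6 + 0 + 11/36 + 7/18 + 5/12
 = 23/18

1.2778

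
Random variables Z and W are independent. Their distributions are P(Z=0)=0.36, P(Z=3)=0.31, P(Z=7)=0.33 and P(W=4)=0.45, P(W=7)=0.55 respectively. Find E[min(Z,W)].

E[min(Z,W)] = Σ_z Σ_w min(z,w) · P(Z=z)P(W=w)
 = 0·0.162 + 0·0.198 + 3·0.1395 + 3·0.1705 + 4·0.1485 + 7·0.1815
 = 0 + 0 + 0.4185 + 0.5115 + 0.594 + 1.2705
 = 2.7945

2.7945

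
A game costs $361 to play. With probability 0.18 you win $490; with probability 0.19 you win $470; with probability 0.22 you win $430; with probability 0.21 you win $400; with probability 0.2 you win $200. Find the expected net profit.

E[payout] = 490·0.18 + 470·0.19 + 430·0.22 + 400·0.21 + 200·0.2
 = 88.2 + 89.3 + 94.6 + 84 + 40
 = 396.1
Net = 396.1 - 361 = 35.1

35.1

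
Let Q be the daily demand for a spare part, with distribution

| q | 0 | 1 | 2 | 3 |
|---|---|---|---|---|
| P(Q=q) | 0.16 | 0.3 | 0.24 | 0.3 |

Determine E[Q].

1.68

E[Q] = Σ q·P(Q=q)
 = 0·0.16 + 1·0.3 + 2·0.24 + 3·0.3
 = 0 + 0.3 + 0.48 + 0.9
 = 1.68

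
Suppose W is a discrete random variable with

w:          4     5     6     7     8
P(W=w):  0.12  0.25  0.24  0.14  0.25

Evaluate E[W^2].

E[W^2] = Σ w^2·P(W=w)
 = 16·0.12 + 25·0.25 + 36·0.24 + 49·0.14 + 64·0.25
 = 1.92 + 6.25 + 8.64 + 6.86 + 16
 = 39.67

39.67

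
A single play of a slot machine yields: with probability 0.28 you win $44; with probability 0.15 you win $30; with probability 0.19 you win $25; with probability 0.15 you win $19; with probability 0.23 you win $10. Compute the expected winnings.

E[payout] = 44·0.28 + 30·0.15 + 25·0.19 + 19·0.15 + 10·0.23
 = 12.32 + 4.5 + 4.75 + 2.85 + 2.3
 = 26.72

26.72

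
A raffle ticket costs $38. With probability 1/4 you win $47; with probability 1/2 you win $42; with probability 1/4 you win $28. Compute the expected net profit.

1.75

E[payout] = 47·1/4 + 42·1/2 + 28·1/4
 = 47/4 + 21 + 7
 = 159/4
Net = 159/4 - 38 = 7/4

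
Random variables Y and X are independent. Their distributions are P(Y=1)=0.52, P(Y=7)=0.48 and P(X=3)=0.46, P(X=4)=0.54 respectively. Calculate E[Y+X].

E[Y+X] = Σ_y Σ_x (y+x) · P(Y=y)P(X=x)
 = 4·0.2392 + 5·0.2808 + 10·0.2208 + 11·0.2592
 = 0.9568 + 1.404 + 2.208 + 2.8512
 = 7.42

7.42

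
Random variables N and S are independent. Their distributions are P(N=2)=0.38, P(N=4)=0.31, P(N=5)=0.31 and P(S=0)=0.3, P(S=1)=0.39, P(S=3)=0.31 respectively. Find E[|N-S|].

2.4656

E[|N-S|] = Σ_n Σ_s |n-s| · P(N=n)P(S=s)
 = 2·0.114 + 1·0.1482 + 1·0.1178 + 4·0.093 + 3·0.1209 + 1·0.0961 + 5·0.093 + 4·0.1209 + 2·0.0961
 = 0.228 + 0.1482 + 0.1178 + 0.372 + 0.3627 + 0.0961 + 0.465 + 0.4836 + 0.1922
 = 2.4656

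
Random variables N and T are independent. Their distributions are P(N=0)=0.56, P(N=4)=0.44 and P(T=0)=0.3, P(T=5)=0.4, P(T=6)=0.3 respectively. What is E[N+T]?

5.56

E[N+T] = Σ_n Σ_t (n+t) · P(N=n)P(T=t)
 = 0·0.168 + 5·0.224 + 6·0.168 + 4·0.132 + 9·0.176 + 10·0.132
 = 0 + 1.12 + 1.008 + 0.528 + 1.584 + 1.32
 = 5.56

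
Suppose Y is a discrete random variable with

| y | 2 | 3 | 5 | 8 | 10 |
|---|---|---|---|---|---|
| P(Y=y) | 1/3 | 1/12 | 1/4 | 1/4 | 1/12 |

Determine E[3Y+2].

E[3Y+2] = Σ (3y+2)·P(Y=y)
 = 8·1/3 + 11·1/12 + 17·1/4 + 26·1/4 + 32·1/12
 = 8/3 + 11/12 + 17/4 + 13/2 + 8/3
 = 17

17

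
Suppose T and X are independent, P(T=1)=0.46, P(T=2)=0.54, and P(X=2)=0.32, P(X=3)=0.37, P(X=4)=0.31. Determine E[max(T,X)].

E[max(T,X)] = Σ_t Σ_x max(t,x) · P(T=t)P(X=x)
 = 2·0.1472 + 3·0.1702 + 4·0.1426 + 2·0.1728 + 3·0.1998 + 4·0.1674
 = 0.2944 + 0.5106 + 0.5704 + 0.3456 + 0.5994 + 0.6696
 = 2.99

2.99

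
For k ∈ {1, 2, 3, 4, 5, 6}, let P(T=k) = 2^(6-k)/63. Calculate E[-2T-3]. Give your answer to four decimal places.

E[-2T-3] = Σ (-2t-3)·P(T=t)
 = (-5)·32/63 + (-7)·16/63 + (-9)·8/63 + (-11)·4/63 + (-13)·2/63 + (-15)·1/63
 = (-160/63) + (-16/9) + (-8/7) + (-44/63) + (-26/63) + (-5/21)
 = -143/21

-6.8095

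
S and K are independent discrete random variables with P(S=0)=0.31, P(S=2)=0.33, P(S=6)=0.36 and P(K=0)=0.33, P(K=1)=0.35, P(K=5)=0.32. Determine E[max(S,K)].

E[max(S,K)] = Σ_s Σ_k max(s,k) · P(S=s)P(K=k)
 = 0·0.1023 + 1·0.1085 + 5·0.0992 + 2·0.1089 + 2·0.1155 + 5·0.1056 + 6·0.1188 + 6·0.126 + 6·0.1152
 = 0 + 0.1085 + 0.496 + 0.2178 + 0.231 + 0.528 + 0.7128 + 0.756 + 0.6912
 = 3.7413

3.7413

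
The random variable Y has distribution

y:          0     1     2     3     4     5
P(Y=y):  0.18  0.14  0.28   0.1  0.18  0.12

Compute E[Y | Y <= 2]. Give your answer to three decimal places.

1.167

P(Y <= 2) = 0.18 + 0.14 + 0.28 = 0.6.
E[Y | Y <= 2] = [0·0.18 + 1·0.14 + 2·0.28] / 0.6
 = 0.7 / 0.6
 = 7/6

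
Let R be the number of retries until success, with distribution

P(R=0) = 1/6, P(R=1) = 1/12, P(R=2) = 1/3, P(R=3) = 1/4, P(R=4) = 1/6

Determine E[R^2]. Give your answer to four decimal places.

E[R^2] = Σ r^2·P(R=r)
 = 0·1/6 + 1·1/12 + 4·1/3 + 9·1/4 + 16·1/6
 = 0 + 1/12 + 4/3 + 9/4 + 8/3
 = 19/3

6.3333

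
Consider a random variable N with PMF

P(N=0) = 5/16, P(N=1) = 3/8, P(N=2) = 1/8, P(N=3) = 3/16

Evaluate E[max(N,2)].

E[max(N,2)] = Σ max(n,2)·P(N=n)
 = 2·5/16 + 2·3/8 + 2·1/8 + 3·3/16
 = 5/8 + 3/4 + 1/4 + 9/16
 = 35/16

2.1875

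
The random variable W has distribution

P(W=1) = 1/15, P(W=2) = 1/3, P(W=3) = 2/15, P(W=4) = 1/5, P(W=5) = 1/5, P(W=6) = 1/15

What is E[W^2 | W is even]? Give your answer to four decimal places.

11.5556

P(W is even) = 1/3 + 1/5 + 1/15 = 3/5.
E[W^2 | W is even] = [4·1/3 + 16·1/5 + 36·1/15] / (3/5)
 = 104/15 / (3/5)
 = 104/9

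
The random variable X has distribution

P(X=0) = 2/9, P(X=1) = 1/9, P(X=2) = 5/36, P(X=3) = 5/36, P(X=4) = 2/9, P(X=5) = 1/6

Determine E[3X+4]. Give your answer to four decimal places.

11.5833

E[3X+4] = Σ (3x+4)·P(X=x)
 = 4·2/9 + 7·1/9 + 10·5/36 + 13·5/36 + 16·2/9 + 19·1/6
 = 8/9 + 7/9 + 25/18 + 65/36 + 32/9 + 19/6
 = 139/12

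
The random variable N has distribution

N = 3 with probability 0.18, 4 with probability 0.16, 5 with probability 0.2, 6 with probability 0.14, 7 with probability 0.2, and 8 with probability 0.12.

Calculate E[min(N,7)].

E[min(N,7)] = Σ min(n,7)·P(N=n)
 = 3·0.18 + 4·0.16 + 5·0.2 + 6·0.14 + 7·0.2 + 7·0.12
 = 0.54 + 0.64 + 1 + 0.84 + 1.4 + 0.84
 = 5.26

5.26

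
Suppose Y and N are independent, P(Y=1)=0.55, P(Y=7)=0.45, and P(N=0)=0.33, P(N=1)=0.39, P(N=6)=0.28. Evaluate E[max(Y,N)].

4.47

E[max(Y,N)] = Σ_y Σ_n max(y,n) · P(Y=y)P(N=n)
 = 1·0.1815 + 1·0.2145 + 6·0.154 + 7·0.1485 + 7·0.1755 + 7·0.126
 = 0.1815 + 0.2145 + 0.924 + 1.0395 + 1.2285 + 0.882
 = 4.47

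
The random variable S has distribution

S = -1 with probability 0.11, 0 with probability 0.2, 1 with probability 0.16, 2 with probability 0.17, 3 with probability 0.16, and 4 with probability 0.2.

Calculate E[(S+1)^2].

E[(S+1)^2] = Σ (s+1)^2·P(S=s)
 = 0·0.11 + 1·0.2 + 4·0.16 + 9·0.17 + 16·0.16 + 25·0.2
 = 0 + 0.2 + 0.64 + 1.53 + 2.56 + 5
 = 9.93

9.93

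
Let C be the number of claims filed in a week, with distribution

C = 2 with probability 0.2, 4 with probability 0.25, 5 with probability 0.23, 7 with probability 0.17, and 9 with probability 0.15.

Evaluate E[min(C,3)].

E[min(C,3)] = Σ min(c,3)·P(C=c)
 = 2·0.2 + 3·0.25 + 3·0.23 + 3·0.17 + 3·0.15
 = 0.4 + 0.75 + 0.69 + 0.51 + 0.45
 = 2.8

2.8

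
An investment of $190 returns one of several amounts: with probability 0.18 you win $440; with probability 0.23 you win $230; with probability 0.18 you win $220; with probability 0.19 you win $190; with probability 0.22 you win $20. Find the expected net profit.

E[payout] = 440·0.18 + 230·0.23 + 220·0.18 + 190·0.19 + 20·0.22
 = 79.2 + 52.9 + 39.6 + 36.1 + 4.4
 = 212.2
Net = 212.2 - 190 = 22.2

22.2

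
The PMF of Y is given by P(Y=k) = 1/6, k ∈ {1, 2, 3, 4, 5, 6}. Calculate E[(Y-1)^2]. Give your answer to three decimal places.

E[(Y-1)^2] = Σ (y-1)^2·P(Y=y)
 = 0·1/6 + 1·1/6 + 4·1/6 + 9·1/6 + 16·1/6 + 25·1/6
 = 0 + 1/6 + 2/3 + 3/2 + 8/3 + 25/6
 = 55/6

9.167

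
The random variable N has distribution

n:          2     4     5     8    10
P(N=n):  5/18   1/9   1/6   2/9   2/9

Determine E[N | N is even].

P(N is even) = 5/18 + 1/9 + 2/9 + 2/9 = 5/6.
E[N | N is even] = [2·5/18 + 4·1/9 + 8·2/9 + 10·2/9] / (5/6)
 = 5 / (5/6)
 = 6

6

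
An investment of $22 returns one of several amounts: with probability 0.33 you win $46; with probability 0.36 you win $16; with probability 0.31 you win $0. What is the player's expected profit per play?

E[payout] = 46·0.33 + 16·0.36 + 0·0.31
 = 15.18 + 5.76 + 0
 = 20.94
Net = 20.94 - 22 = -1.06

-1.06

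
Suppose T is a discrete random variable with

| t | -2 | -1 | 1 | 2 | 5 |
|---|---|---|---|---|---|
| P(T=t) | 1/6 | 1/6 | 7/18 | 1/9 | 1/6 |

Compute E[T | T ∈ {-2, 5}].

1.5

P(T ∈ {-2, 5}) = 1/6 + 1/6 = 1/3.
E[T | T ∈ {-2, 5}] = [(-2)·1/6 + 5·1/6] / (1/3)
 = 1/2 / (1/3)
 = 3/2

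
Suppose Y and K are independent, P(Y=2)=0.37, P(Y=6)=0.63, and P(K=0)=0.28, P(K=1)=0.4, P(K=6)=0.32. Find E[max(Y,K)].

E[max(Y,K)] = Σ_y Σ_k max(y,k) · P(Y=y)P(K=k)
 = 2·0.1036 + 2·0.148 + 6·0.1184 + 6·0.1764 + 6·0.252 + 6·0.2016
 = 0.2072 + 0.296 + 0.7104 + 1.0584 + 1.512 + 1.2096
 = 4.9936

4.9936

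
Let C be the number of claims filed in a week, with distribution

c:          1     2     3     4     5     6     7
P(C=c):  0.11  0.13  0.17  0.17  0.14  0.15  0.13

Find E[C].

E[C] = Σ c·P(C=c)
 = 1·0.11 + 2·0.13 + 3·0.17 + 4·0.17 + 5·0.14 + 6·0.15 + 7·0.13
 = 0.11 + 0.26 + 0.51 + 0.68 + 0.7 + 0.9 + 0.91
 = 4.07

4.07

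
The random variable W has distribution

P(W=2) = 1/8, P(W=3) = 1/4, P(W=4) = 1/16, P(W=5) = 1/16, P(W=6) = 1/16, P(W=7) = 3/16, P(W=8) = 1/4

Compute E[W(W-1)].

E[W(W-1)] = Σ w(w-1)·P(W=w)
 = 2·1/8 + 6·1/4 + 12·1/16 + 20·1/16 + 30·1/16 + 42·3/16 + 56·1/4
 = 1/4 + 3/2 + 3/4 + 5/4 + 15/8 + 63/8 + 14
 = 55/2

27.5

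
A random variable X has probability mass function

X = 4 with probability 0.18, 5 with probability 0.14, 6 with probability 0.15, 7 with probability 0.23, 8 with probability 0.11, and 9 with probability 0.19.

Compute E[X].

E[X] = Σ x·P(X=x)
 = 4·0.18 + 5·0.14 + 6·0.15 + 7·0.23 + 8·0.11 + 9·0.19
 = 0.72 + 0.7 + 0.9 + 1.61 + 0.88 + 1.71
 = 6.52

6.52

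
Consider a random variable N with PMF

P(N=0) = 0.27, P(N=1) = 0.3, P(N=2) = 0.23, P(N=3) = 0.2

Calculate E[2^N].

E[2^N] = Σ 2^n·P(N=n)
 = 1·0.27 + 2·0.3 + 4·0.23 + 8·0.2
 = 0.27 + 0.6 + 0.92 + 1.6
 = 3.39

3.39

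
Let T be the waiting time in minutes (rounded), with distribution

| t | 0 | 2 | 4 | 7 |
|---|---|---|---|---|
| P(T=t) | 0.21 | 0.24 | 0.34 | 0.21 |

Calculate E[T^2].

16.69

E[T^2] = Σ t^2·P(T=t)
 = 0·0.21 + 4·0.24 + 16·0.34 + 49·0.21
 = 0 + 0.96 + 5.44 + 10.29
 = 16.69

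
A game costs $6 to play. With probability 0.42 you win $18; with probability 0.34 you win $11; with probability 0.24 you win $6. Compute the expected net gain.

E[payout] = 18·0.42 + 11·0.34 + 6·0.24
 = 7.56 + 3.74 + 1.44
 = 12.74
Net = 12.74 - 6 = 6.74

6.74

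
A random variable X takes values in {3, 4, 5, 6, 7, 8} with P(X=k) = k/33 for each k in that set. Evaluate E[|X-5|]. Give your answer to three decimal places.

E[|X-5|] = Σ |x-5|·P(X=x)
 = 2·1/11 + 1·4/33 + 0·5/33 + 1·2/11 + 2·7/33 + 3·8/33
 = 2/11 + 4/33 + 0 + 2/11 + 14/33 + 8/11
 = 18/11

1.636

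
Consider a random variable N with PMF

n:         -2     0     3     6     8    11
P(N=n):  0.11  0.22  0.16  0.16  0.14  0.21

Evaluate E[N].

4.65

E[N] = Σ n·P(N=n)
 = (-2)·0.11 + 0·0.22 + 3·0.16 + 6·0.16 + 8·0.14 + 11·0.21
 = (-0.22) + 0 + 0.48 + 0.96 + 1.12 + 2.31
 = 4.65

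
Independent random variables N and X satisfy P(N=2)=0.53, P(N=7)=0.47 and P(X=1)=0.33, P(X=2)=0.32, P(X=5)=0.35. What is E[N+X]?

E[N+X] = Σ_n Σ_x (n+x) · P(N=n)P(X=x)
 = 3·0.1749 + 4·0.1696 + 7·0.1855 + 8·0.1551 + 9·0.1504 + 12·0.1645
 = 0.5247 + 0.6784 + 1.2985 + 1.2408 + 1.3536 + 1.974
 = 7.07

7.07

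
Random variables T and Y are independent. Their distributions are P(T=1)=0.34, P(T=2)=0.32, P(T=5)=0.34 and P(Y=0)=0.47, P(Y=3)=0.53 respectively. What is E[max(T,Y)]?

E[max(T,Y)] = Σ_t Σ_y max(t,y) · P(T=t)P(Y=y)
 = 1·0.1598 + 3·0.1802 + 2·0.1504 + 3·0.1696 + 5·0.1598 + 5·0.1802
 = 0.1598 + 0.5406 + 0.3008 + 0.5088 + 0.799 + 0.901
 = 3.21

3.21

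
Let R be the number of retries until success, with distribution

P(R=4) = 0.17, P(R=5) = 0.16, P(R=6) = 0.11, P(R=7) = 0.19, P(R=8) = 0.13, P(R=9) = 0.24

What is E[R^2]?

E[R^2] = Σ r^2·P(R=r)
 = 16·0.17 + 25·0.16 + 36·0.11 + 49·0.19 + 64·0.13 + 81·0.24
 = 2.72 + 4 + 3.96 + 9.31 + 8.32 + 19.44
 = 47.75

47.75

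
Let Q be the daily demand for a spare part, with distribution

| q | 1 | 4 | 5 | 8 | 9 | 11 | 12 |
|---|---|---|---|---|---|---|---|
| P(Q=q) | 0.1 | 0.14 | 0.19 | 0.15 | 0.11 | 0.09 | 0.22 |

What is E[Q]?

E[Q] = Σ q·P(Q=q)
 = 1·0.1 + 4·0.14 + 5·0.19 + 8·0.15 + 9·0.11 + 11·0.09 + 12·0.22
 = 0.1 + 0.56 + 0.95 + 1.2 + 0.99 + 0.99 + 2.64
 = 7.43

7.43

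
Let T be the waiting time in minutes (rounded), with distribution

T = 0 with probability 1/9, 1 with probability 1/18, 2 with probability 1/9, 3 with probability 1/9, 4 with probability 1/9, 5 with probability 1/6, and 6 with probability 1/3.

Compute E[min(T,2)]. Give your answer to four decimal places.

E[min(T,2)] = Σ min(t,2)·P(T=t)
 = 0·1/9 + 1·1/18 + 2·1/9 + 2·1/9 + 2·1/9 + 2·1/6 + 2·1/3
 = 0 + 1/18 + 2/9 + 2/9 + 2/9 + 1/3 + 2/3
 = 31/18

1.7222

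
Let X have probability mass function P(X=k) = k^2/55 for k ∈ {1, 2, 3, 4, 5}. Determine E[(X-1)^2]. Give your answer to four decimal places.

E[(X-1)^2] = Σ (x-1)^2·P(X=x)
 = 0·1/55 + 1·4/55 + 4·9/55 + 9·16/55 + 16·5/11
 = 0 + 4/55 + 36/55 + 144/55 + 80/11
 = 584/55

10.6182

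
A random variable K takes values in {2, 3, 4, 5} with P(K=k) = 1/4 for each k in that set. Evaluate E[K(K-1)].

10

E[K(K-1)] = Σ k(k-1)·P(K=k)
 = 2·1/4 + 6·1/4 + 12·1/4 + 20·1/4
 = 1/2 + 3/2 + 3 + 5
 = 10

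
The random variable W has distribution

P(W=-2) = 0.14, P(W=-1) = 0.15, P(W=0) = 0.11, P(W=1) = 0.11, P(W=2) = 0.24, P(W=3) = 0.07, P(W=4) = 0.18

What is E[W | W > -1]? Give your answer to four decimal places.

P(W > -1) = 0.11 + 0.11 + 0.24 + 0.07 + 0.18 = 0.71.
E[W | W > -1] = [0·0.11 + 1·0.11 + 2·0.24 + 3·0.07 + 4·0.18] / 0.71
 = 1.52 / 0.71
 = 152/71

2.1408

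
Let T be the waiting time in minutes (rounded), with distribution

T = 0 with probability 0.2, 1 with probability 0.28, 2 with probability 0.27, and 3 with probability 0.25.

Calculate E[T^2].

E[T^2] = Σ t^2·P(T=t)
 = 0·0.2 + 1·0.28 + 4·0.27 + 9·0.25
 = 0 + 0.28 + 1.08 + 2.25
 = 3.61

3.61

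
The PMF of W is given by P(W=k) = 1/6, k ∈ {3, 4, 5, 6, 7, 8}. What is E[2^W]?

84

E[2^W] = Σ 2^w·P(W=w)
 = 8·1/6 + 16·1/6 + 32·1/6 + 64·1/6 + 128·1/6 + 256·1/6
 = 4/3 + 8/3 + 16/3 + 32/3 + 64/3 + 128/3
 = 84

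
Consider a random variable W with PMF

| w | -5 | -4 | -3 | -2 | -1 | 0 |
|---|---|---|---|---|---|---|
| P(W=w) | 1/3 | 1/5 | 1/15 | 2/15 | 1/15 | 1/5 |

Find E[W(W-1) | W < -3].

26.25

P(W < -3) = 1/3 + 1/5 = 8/15.
E[W(W-1) | W < -3] = [30·1/3 + 20·1/5] / (8/15)
 = 14 / (8/15)
 = 105/4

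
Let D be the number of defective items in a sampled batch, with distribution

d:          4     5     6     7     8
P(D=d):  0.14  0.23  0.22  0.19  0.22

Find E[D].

E[D] = Σ d·P(D=d)
 = 4·0.14 + 5·0.23 + 6·0.22 + 7·0.19 + 8·0.22
 = 0.56 + 1.15 + 1.32 + 1.33 + 1.76
 = 6.12

6.12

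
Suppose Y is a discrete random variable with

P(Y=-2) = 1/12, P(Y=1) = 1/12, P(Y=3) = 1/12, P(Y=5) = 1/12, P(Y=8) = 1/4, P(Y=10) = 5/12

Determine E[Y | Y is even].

8

P(Y is even) = 1/12 + 1/4 + 5/12 = 3/4.
E[Y | Y is even] = [(-2)·1/12 + 8·1/4 + 10·5/12] / (3/4)
 = 6 / (3/4)
 = 8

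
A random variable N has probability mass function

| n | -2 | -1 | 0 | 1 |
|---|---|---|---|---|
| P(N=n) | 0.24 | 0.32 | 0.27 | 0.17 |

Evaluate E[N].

-0.63

E[N] = Σ n·P(N=n)
 = (-2)·0.24 + (-1)·0.32 + 0·0.27 + 1·0.17
 = (-0.48) + (-0.32) + 0 + 0.17
 = -0.63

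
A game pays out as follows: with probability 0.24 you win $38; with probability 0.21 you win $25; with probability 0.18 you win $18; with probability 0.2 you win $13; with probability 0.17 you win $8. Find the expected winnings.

E[payout] = 38·0.24 + 25·0.21 + 18·0.18 + 13·0.2 + 8·0.17
 = 9.12 + 5.25 + 3.24 + 2.6 + 1.36
 = 21.57

21.57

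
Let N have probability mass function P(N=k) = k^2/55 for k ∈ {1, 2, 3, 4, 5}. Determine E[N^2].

17.8

E[N^2] = Σ n^2·P(N=n)
 = 1·1/55 + 4·4/55 + 9·9/55 + 16·16/55 + 25·5/11
 = 1/55 + 16/55 + 81/55 + 256/55 + 125/11
 = 89/5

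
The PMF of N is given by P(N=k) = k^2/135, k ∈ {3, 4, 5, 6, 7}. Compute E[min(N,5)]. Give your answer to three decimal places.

E[min(N,5)] = Σ min(n,5)·P(N=n)
 = 3·1/15 + 4·16/135 + 5·5/27 + 5·4/15 + 5·49/135
 = 1/5 + 64/135 + 25/27 + 4/3 + 49/27
 = 641/135

4.748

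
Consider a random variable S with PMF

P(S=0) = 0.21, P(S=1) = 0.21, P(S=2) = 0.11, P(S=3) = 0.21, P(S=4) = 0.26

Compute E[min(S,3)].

E[min(S,3)] = Σ min(s,3)·P(S=s)
 = 0·0.21 + 1·0.21 + 2·0.11 + 3·0.21 + 3·0.26
 = 0 + 0.21 + 0.22 + 0.63 + 0.78
 = 1.84

1.84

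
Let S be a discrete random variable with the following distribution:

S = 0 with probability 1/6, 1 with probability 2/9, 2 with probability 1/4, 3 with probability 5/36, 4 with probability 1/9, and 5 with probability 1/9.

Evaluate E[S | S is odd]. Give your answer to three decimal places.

2.529

P(S is odd) = 2/9 + 5/36 + 1/9 = 17/36.
E[S | S is odd] = [1·2/9 + 3·5/36 + 5·1/9] / (17/36)
 = 43/36 / (17/36)
 = 43/17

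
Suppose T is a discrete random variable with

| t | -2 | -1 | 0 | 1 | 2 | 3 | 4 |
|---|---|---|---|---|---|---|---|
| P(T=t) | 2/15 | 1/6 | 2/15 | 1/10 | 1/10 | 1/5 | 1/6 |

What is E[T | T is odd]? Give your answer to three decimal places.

P(T is odd) = 1/6 + 1/10 + 1/5 = 7/15.
E[T | T is odd] = [(-1)·1/6 + 1·1/10 + 3·1/5] / (7/15)
 = 8/15 / (7/15)
 = 8/7

1.143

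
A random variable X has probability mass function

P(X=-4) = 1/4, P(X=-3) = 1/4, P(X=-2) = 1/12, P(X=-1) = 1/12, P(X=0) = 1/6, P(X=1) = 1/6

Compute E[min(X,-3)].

-3.25

E[min(X,-3)] = Σ min(x,-3)·P(X=x)
 = (-4)·1/4 + (-3)·1/4 + (-3)·1/12 + (-3)·1/12 + (-3)·1/6 + (-3)·1/6
 = (-1) + (-3/4) + (-1/4) + (-1/4) + (-1/2) + (-1/2)
 = -13/4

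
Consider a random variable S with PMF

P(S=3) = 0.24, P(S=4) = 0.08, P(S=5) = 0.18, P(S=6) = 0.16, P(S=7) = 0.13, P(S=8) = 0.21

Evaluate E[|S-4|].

1.97

E[|S-4|] = Σ |s-4|·P(S=s)
 = 1·0.24 + 0·0.08 + 1·0.18 + 2·0.16 + 3·0.13 + 4·0.21
 = 0.24 + 0 + 0.18 + 0.32 + 0.39 + 0.84
 = 1.97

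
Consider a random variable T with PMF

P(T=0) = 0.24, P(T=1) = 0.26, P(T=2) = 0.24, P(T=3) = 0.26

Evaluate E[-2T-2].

E[-2T-2] = Σ (-2t-2)·P(T=t)
 = (-2)·0.24 + (-4)·0.26 + (-6)·0.24 + (-8)·0.26
 = (-0.48) + (-1.04) + (-1.44) + (-2.08)
 = -5.04

-5.04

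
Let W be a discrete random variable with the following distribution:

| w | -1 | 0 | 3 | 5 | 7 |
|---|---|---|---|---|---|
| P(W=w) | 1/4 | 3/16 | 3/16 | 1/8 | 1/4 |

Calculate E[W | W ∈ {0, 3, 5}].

2.375

P(W ∈ {0, 3, 5}) = 3/16 + 3/16 + 1/8 = 1/2.
E[W | W ∈ {0, 3, 5}] = [0·3/16 + 3·3/16 + 5·1/8] / (1/2)
 = 19/16 / (1/2)
 = 19/8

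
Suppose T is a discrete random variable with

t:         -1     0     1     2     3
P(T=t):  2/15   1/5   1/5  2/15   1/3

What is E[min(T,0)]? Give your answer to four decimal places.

E[min(T,0)] = Σ min(t,0)·P(T=t)
 = (-1)·2/15 + 0·1/5 + 0·1/5 + 0·2/15 + 0·1/3
 = (-2/15) + 0 + 0 + 0 + 0
 = -2/15

-0.1333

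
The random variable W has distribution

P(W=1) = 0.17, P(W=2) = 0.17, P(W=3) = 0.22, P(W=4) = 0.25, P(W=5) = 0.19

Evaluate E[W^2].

11.58

E[W^2] = Σ w^2·P(W=w)
 = 1·0.17 + 4·0.17 + 9·0.22 + 16·0.25 + 25·0.19
 = 0.17 + 0.68 + 1.98 + 4 + 4.75
 = 11.58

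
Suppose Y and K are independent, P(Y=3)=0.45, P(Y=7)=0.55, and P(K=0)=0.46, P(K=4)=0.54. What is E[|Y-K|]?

3.526

E[|Y-K|] = Σ_y Σ_k |y-k| · P(Y=y)P(K=k)
 = 3·0.207 + 1·0.243 + 7·0.253 + 3·0.297
 = 0.621 + 0.243 + 1.771 + 0.891
 = 3.526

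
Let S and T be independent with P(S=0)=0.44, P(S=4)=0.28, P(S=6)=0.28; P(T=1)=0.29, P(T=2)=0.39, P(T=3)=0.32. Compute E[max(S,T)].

E[max(S,T)] = Σ_s Σ_t max(s,t) · P(S=s)P(T=t)
 = 1·0.1276 + 2·0.1716 + 3·0.1408 + 4·0.0812 + 4·0.1092 + 4·0.0896 + 6·0.0812 + 6·0.1092 + 6·0.0896
 = 0.1276 + 0.3432 + 0.4224 + 0.3248 + 0.4368 + 0.3584 + 0.4872 + 0.6552 + 0.5376
 = 3.6932

3.6932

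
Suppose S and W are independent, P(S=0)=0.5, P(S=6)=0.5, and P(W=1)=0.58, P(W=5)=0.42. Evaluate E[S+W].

E[S+W] = Σ_s Σ_w (s+w) · P(S=s)P(W=w)
 = 1·0.29 + 5·0.21 + 7·0.29 + 11·0.21
 = 0.29 + 1.05 + 2.03 + 2.31
 = 5.68

5.68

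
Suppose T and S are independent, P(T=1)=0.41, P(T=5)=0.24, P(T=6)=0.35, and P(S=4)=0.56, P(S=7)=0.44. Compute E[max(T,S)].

E[max(T,S)] = Σ_t Σ_s max(t,s) · P(T=t)P(S=s)
 = 4·0.2296 + 7·0.1804 + 5·0.1344 + 7·0.1056 + 6·0.196 + 7·0.154
 = 0.9184 + 1.2628 + 0.672 + 0.7392 + 1.176 + 1.078
 = 5.8464

5.8464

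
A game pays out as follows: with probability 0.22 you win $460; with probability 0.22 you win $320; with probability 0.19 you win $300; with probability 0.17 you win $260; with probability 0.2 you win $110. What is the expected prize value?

E[payout] = 460·0.22 + 320·0.22 + 300·0.19 + 260·0.17 + 110·0.2
 = 101.2 + 70.4 + 57 + 44.2 + 22
 = 294.8

294.8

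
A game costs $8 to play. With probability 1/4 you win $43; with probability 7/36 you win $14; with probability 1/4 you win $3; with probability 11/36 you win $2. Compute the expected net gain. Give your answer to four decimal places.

E[payout] = 43·1/4 + 14·7/36 + 3·1/4 + 2·11/36
 = 43/4 + 49/18 + 3/4 + 11/18
 = 89/6
Net = 89/6 - 8 = 41/6

6.8333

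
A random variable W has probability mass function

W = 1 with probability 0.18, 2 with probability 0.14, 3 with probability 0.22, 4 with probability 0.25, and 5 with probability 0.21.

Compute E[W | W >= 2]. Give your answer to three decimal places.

P(W >= 2) = 0.14 + 0.22 + 0.25 + 0.21 = 0.82.
E[W | W >= 2] = [2·0.14 + 3·0.22 + 4·0.25 + 5·0.21] / 0.82
 = 2.99 / 0.82
 = 299/82

3.646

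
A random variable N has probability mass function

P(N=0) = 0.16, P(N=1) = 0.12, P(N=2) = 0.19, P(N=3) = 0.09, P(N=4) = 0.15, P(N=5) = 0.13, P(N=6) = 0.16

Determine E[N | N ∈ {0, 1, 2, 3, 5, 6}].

2.8

P(N ∈ {0, 1, 2, 3, 5, 6}) = 0.16 + 0.12 + 0.19 + 0.09 + 0.13 + 0.16 = 0.85.
E[N | N ∈ {0, 1, 2, 3, 5, 6}] = [0·0.16 + 1·0.12 + 2·0.19 + 3·0.09 + 5·0.13 + 6·0.16] / 0.85
 = 2.38 / 0.85
 = 14/5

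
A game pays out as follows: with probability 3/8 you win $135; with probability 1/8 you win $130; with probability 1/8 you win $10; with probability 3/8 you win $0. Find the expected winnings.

E[payout] = 135·3/8 + 130·1/8 + 10·1/8 + 0·3/8
 = 405/8 + 65/4 + 5/4 + 0
 = 545/8

68.125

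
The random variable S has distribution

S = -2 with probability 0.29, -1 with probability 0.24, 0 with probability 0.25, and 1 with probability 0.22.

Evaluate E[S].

E[S] = Σ s·P(S=s)
 = (-2)·0.29 + (-1)·0.24 + 0·0.25 + 1·0.22
 = (-0.58) + (-0.24) + 0 + 0.22
 = -0.6

-0.6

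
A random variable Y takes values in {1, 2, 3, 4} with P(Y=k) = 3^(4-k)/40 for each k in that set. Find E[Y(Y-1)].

E[Y(Y-1)] = Σ y(y-1)·P(Y=y)
 = 0·27/40 + 2·9/40 + 6·3/40 + 12·1/40
 = 0 + 9/20 + 9/20 + 3/10
 = 6/5

1.2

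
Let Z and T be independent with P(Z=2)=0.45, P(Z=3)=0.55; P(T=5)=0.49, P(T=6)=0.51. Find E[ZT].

14.0505

E[ZT] = Σ_z Σ_t zt · P(Z=z)P(T=t)
 = 10·0.2205 + 12·0.2295 + 15·0.2695 + 18·0.2805
 = 2.205 + 2.754 + 4.0425 + 5.049
 = 14.0505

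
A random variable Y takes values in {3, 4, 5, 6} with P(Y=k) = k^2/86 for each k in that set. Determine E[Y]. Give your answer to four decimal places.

5.0233

E[Y] = Σ y·P(Y=y)
 = 3·9/86 + 4·8/43 + 5·25/86 + 6·18/43
 = 27/86 + 32/43 + 125/86 + 108/43
 = 216/43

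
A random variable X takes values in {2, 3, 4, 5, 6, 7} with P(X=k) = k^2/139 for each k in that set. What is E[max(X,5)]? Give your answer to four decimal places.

E[max(X,5)] = Σ max(x,5)·P(X=x)
 = 5·4/139 + 5·9/139 + 5·16/139 + 5·25/139 + 6·36/139 + 7·49/139
 = 20/139 + 45/139 + 80/139 + 125/139 + 216/139 + 343/139
 = 829/139

5.9640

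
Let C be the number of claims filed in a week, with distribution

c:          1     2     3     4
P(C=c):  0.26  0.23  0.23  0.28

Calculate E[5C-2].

10.65

E[5C-2] = Σ (5c-2)·P(C=c)
 = 3·0.26 + 8·0.23 + 13·0.23 + 18·0.28
 = 0.78 + 1.84 + 2.99 + 5.04
 = 10.65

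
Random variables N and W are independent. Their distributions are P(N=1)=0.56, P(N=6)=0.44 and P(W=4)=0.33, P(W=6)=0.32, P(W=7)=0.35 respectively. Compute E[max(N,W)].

5.9804

E[max(N,W)] = Σ_n Σ_w max(n,w) · P(N=n)P(W=w)
 = 4·0.1848 + 6·0.1792 + 7·0.196 + 6·0.1452 + 6·0.1408 + 7·0.154
 = 0.7392 + 1.0752 + 1.372 + 0.8712 + 0.8448 + 1.078
 = 5.9804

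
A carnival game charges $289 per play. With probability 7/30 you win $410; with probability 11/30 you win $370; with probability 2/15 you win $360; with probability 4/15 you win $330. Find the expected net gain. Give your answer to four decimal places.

78.3333

E[payout] = 410·7/30 + 370·11/30 + 360·2/15 + 330·4/15
 = 287/3 + 407/3 + 48 + 88
 = 1102/3
Net = 1102/3 - 289 = 235/3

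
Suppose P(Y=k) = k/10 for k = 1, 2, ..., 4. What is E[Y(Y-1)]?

7

E[Y(Y-1)] = Σ y(y-1)·P(Y=y)
 = 0·1/10 + 2·1/5 + 6·3/10 + 12·2/5
 = 0 + 2/5 + 9/5 + 24/5
 = 7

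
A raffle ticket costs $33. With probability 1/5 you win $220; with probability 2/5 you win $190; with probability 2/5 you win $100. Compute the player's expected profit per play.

E[payout] = 220·1/5 + 190·2/5 + 100·2/5
 = 44 + 76 + 40
 = 160
Net = 160 - 33 = 127

127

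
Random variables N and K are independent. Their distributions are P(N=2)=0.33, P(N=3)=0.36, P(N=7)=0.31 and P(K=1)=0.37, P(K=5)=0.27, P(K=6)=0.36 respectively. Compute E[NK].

15.1708

E[NK] = Σ_n Σ_k nk · P(N=n)P(K=k)
 = 2·0.1221 + 10·0.0891 + 12·0.1188 + 3·0.1332 + 15·0.0972 + 18·0.1296 + 7·0.1147 + 35·0.0837 + 42·0.1116
 = 0.2442 + 0.891 + 1.4256 + 0.3996 + 1.458 + 2.3328 + 0.8029 + 2.9295 + 4.6872
 = 15.1708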